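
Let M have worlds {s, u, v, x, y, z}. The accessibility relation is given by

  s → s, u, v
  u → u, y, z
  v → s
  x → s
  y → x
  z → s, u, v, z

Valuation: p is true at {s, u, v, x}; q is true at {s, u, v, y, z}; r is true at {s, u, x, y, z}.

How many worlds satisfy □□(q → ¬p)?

s: successors {s, u, v}; □(q → ¬p) there: s:F, u:F, v:F. ✗
u: successors {u, y, z}; □(q → ¬p) there: u:F, y:T, z:F. ✗
v: successors {s}; □(q → ¬p) there: s:F. ✗
x: successors {s}; □(q → ¬p) there: s:F. ✗
y: successors {x}; □(q → ¬p) there: x:F. ✗
z: successors {s, u, v, z}; □(q → ¬p) there: s:F, u:F, v:F, z:F. ✗
Satisfying worlds: ∅.

0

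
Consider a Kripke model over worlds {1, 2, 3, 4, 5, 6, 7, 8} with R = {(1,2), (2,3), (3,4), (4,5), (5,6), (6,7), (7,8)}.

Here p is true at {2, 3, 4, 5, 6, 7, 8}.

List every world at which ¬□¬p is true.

{1, 2, 3, 4, 5, 6, 7}

1: □¬p is F. ✓
2: □¬p is F. ✓
3: □¬p is F. ✓
4: □¬p is F. ✓
5: □¬p is F. ✓
6: □¬p is F. ✓
7: □¬p is F. ✓
8: □¬p is T. ✗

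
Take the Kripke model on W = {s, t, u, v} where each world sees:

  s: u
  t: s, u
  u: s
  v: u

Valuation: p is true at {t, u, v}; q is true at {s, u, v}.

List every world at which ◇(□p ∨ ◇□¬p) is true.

s: successors {u}; □p ∨ ◇□¬p there: u:F. ✗
t: successors {s, u}; □p ∨ ◇□¬p there: s:T, u:F. ✓
u: successors {s}; □p ∨ ◇□¬p there: s:T. ✓
v: successors {u}; □p ∨ ◇□¬p there: u:F. ✗

{t, u}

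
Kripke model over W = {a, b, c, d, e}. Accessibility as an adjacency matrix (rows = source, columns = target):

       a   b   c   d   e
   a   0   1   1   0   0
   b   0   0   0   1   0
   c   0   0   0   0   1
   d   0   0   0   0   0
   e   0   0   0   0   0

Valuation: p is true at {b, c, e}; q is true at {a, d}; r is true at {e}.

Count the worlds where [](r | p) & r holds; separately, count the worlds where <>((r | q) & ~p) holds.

1 and 1

For [](r | p) & r:
a: [](r | p) is T, r is F. ✗
b: [](r | p) is F, r is F. ✗
c: [](r | p) is T, r is F. ✗
d: [](r | p) is T, r is F. ✗
e: [](r | p) is T, r is T. ✓
— 1 world.
For <>((r | q) & ~p):
a: successors {b, c}; (r | q) & ~p there: b:F, c:F. ✗
b: successors {d}; (r | q) & ~p there: d:T. ✓
c: successors {e}; (r | q) & ~p there: e:F. ✗
d: no successors, so <>((r | q) & ~p) fails. ✗
e: no successors, so <>((r | q) & ~p) fails. ✗
— 1 world.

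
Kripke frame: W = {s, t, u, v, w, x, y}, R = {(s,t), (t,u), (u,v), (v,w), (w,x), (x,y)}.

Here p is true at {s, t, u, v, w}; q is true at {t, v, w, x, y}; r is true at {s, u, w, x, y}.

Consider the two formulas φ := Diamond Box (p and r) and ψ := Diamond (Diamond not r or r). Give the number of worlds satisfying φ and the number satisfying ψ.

For Diamond Box (p and r):
s: successors {t}; Box (p and r) there: t:T. ✓
t: successors {u}; Box (p and r) there: u:F. ✗
u: successors {v}; Box (p and r) there: v:T. ✓
v: successors {w}; Box (p and r) there: w:F. ✗
w: successors {x}; Box (p and r) there: x:F. ✗
x: successors {y}; Box (p and r) there: y:T. ✓
y: no successors, so Diamond Box (p and r) fails. ✗
— 3 worlds.
For Diamond (Diamond not r or r):
s: successors {t}; Diamond not r or r there: t:F. ✗
t: successors {u}; Diamond not r or r there: u:T. ✓
u: successors {v}; Diamond not r or r there: v:F. ✗
v: successors {w}; Diamond not r or r there: w:T. ✓
w: successors {x}; Diamond not r or r there: x:T. ✓
x: successors {y}; Diamond not r or r there: y:T. ✓
y: no successors, so Diamond (Diamond not r or r) fails. ✗
— 4 worlds.

3 and 4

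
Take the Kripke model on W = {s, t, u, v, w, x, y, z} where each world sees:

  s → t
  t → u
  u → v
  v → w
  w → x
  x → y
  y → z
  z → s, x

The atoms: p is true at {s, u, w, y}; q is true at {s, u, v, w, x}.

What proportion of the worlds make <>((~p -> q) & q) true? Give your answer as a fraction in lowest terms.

5/8

s: successors {t}; (~p -> q) & q there: t:F. ✗
t: successors {u}; (~p -> q) & q there: u:T. ✓
u: successors {v}; (~p -> q) & q there: v:T. ✓
v: successors {w}; (~p -> q) & q there: w:T. ✓
w: successors {x}; (~p -> q) & q there: x:T. ✓
x: successors {y}; (~p -> q) & q there: y:F. ✗
y: successors {z}; (~p -> q) & q there: z:F. ✗
z: successors {s, x}; (~p -> q) & q there: s:T, x:T. ✓
That's 5 of 8 worlds, so 5/8.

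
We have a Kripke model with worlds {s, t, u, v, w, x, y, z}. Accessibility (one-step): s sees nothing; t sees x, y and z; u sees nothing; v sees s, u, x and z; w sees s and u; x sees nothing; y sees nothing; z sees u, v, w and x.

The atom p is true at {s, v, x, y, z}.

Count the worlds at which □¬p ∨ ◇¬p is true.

7

s: □¬p is T, ◇¬p is F. ✓
t: □¬p is F, ◇¬p is F. ✗
u: □¬p is T, ◇¬p is F. ✓
v: □¬p is F, ◇¬p is T. ✓
w: □¬p is F, ◇¬p is T. ✓
x: □¬p is T, ◇¬p is F. ✓
y: □¬p is T, ◇¬p is F. ✓
z: □¬p is F, ◇¬p is T. ✓
Satisfying worlds: {s, u, v, w, x, y, z}.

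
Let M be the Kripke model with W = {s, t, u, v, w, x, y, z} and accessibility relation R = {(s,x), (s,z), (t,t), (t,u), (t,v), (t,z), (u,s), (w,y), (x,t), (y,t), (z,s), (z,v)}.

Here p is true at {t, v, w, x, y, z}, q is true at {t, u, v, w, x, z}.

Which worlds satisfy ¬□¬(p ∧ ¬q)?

s: □¬(p ∧ ¬q) is T. ✗
t: □¬(p ∧ ¬q) is T. ✗
u: □¬(p ∧ ¬q) is T. ✗
v: □¬(p ∧ ¬q) is T. ✗
w: □¬(p ∧ ¬q) is F. ✓
x: □¬(p ∧ ¬q) is T. ✗
y: □¬(p ∧ ¬q) is T. ✗
z: □¬(p ∧ ¬q) is T. ✗

{w}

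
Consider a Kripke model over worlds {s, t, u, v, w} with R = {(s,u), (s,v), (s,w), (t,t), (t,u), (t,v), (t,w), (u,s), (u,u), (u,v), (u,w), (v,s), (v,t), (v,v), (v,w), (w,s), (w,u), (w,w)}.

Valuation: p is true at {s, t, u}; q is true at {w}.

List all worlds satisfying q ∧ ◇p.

s: q is F, ◇p is T. ✗
t: q is F, ◇p is T. ✗
u: q is F, ◇p is T. ✗
v: q is F, ◇p is T. ✗
w: q is T, ◇p is T. ✓

{w}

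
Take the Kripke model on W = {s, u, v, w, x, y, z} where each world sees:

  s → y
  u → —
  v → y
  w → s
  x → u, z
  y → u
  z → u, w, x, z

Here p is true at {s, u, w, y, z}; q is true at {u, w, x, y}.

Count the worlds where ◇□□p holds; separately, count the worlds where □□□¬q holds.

For ◇□□p:
s: successors {y}; □□p there: y:T. ✓
u: no successors, so ◇□□p fails. ✗
v: successors {y}; □□p there: y:T. ✓
w: successors {s}; □□p there: s:T. ✓
x: successors {u, z}; □□p there: u:T, z:F. ✓
y: successors {u}; □□p there: u:T. ✓
z: successors {u, w, x, z}; □□p there: u:T, w:T, x:F, z:F. ✓
— 6 worlds.
For □□□¬q:
s: successors {y}; □□¬q there: y:T. ✓
u: no successors, so □□□¬q holds vacuously. ✓
v: successors {y}; □□¬q there: y:T. ✓
w: successors {s}; □□¬q there: s:F. ✗
x: successors {u, z}; □□¬q there: u:T, z:F. ✗
y: successors {u}; □□¬q there: u:T. ✓
z: successors {u, w, x, z}; □□¬q there: u:T, w:F, x:F, z:F. ✗
— 4 worlds.

6 and 4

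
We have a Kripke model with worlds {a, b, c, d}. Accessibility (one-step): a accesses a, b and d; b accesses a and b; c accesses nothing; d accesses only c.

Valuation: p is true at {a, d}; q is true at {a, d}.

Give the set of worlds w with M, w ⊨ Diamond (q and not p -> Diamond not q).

a: successors {a, b, d}; q and not p -> Diamond not q there: a:T, b:T, d:T. ✓
b: successors {a, b}; q and not p -> Diamond not q there: a:T, b:T. ✓
c: no successors, so Diamond (q and not p -> Diamond not q) fails. ✗
d: successors {c}; q and not p -> Diamond not q there: c:T. ✓

{a, b, d}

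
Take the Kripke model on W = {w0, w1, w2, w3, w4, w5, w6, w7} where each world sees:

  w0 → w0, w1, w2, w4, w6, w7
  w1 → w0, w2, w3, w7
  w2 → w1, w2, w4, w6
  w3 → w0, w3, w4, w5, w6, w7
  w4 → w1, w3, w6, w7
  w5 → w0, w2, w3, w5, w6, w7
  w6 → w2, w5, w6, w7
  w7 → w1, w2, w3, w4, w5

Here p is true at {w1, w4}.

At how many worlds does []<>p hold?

1

w0: successors {w0, w1, w2, w4, w6, w7}; <>p there: w0:T, w1:F, w2:T, w4:T, w6:F, w7:T. ✗
w1: successors {w0, w2, w3, w7}; <>p there: w0:T, w2:T, w3:T, w7:T. ✓
w2: successors {w1, w2, w4, w6}; <>p there: w1:F, w2:T, w4:T, w6:F. ✗
w3: successors {w0, w3, w4, w5, w6, w7}; <>p there: w0:T, w3:T, w4:T, w5:F, w6:F, w7:T. ✗
w4: successors {w1, w3, w6, w7}; <>p there: w1:F, w3:T, w6:F, w7:T. ✗
w5: successors {w0, w2, w3, w5, w6, w7}; <>p there: w0:T, w2:T, w3:T, w5:F, w6:F, w7:T. ✗
w6: successors {w2, w5, w6, w7}; <>p there: w2:T, w5:F, w6:F, w7:T. ✗
w7: successors {w1, w2, w3, w4, w5}; <>p there: w1:F, w2:T, w3:T, w4:T, w5:F. ✗
Satisfying worlds: {w1}.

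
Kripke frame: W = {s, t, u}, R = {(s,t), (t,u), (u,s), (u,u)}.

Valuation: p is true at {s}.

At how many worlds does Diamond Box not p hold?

2

s: successors {t}; Box not p there: t:T. ✓
t: successors {u}; Box not p there: u:F. ✗
u: successors {s, u}; Box not p there: s:T, u:F. ✓
Satisfying worlds: {s, u}.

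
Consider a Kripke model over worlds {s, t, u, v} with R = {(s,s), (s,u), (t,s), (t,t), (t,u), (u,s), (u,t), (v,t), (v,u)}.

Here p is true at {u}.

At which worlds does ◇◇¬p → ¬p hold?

{s, t, v}

s: ◇◇¬p is T, ¬p is T. ✓
t: ◇◇¬p is T, ¬p is T. ✓
u: ◇◇¬p is T, ¬p is F. ✗
v: ◇◇¬p is T, ¬p is T. ✓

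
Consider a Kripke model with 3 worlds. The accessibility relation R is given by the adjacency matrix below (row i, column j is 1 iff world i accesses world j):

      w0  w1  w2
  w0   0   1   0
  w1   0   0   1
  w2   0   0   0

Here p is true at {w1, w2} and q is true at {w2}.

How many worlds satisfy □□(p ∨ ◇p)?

3

w0: successors {w1}; □(p ∨ ◇p) there: w1:T. ✓
w1: successors {w2}; □(p ∨ ◇p) there: w2:T. ✓
w2: no successors, so □□(p ∨ ◇p) holds vacuously. ✓
Satisfying worlds: {w0, w1, w2}.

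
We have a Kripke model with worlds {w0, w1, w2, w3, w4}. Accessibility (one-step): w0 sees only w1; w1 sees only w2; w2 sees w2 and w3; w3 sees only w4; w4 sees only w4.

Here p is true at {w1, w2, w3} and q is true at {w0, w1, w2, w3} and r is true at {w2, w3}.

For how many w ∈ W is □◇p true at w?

w0: successors {w1}; ◇p there: w1:T. ✓
w1: successors {w2}; ◇p there: w2:T. ✓
w2: successors {w2, w3}; ◇p there: w2:T, w3:F. ✗
w3: successors {w4}; ◇p there: w4:F. ✗
w4: successors {w4}; ◇p there: w4:F. ✗
Satisfying worlds: {w0, w1}.

2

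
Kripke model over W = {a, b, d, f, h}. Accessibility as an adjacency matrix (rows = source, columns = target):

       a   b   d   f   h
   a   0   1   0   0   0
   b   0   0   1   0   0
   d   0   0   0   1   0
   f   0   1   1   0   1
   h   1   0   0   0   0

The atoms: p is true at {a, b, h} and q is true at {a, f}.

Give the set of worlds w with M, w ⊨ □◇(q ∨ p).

a: successors {b}; ◇(q ∨ p) there: b:F. ✗
b: successors {d}; ◇(q ∨ p) there: d:T. ✓
d: successors {f}; ◇(q ∨ p) there: f:T. ✓
f: successors {b, d, h}; ◇(q ∨ p) there: b:F, d:T, h:T. ✗
h: successors {a}; ◇(q ∨ p) there: a:T. ✓

{b, d, h}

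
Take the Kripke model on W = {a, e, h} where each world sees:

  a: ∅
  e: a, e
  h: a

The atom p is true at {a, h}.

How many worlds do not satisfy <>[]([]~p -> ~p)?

a: no successors, so <>[]([]~p -> ~p) fails. ✗
e: successors {a, e}; []([]~p -> ~p) there: a:T, e:F. ✓
h: successors {a}; []([]~p -> ~p) there: a:T. ✓
Satisfying worlds: {e, h}.
So <>[]([]~p -> ~p) fails at the other 1 world.

1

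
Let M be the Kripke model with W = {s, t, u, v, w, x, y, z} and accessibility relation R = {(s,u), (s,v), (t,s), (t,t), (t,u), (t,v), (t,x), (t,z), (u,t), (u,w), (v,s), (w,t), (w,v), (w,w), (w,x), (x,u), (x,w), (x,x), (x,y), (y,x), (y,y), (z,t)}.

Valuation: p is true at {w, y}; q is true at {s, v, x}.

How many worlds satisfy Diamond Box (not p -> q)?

5

s: successors {u, v}; Box (not p -> q) there: u:F, v:T. ✓
t: successors {s, t, u, v, x, z}; Box (not p -> q) there: s:F, t:F, u:F, v:T, x:F, z:F. ✓
u: successors {t, w}; Box (not p -> q) there: t:F, w:F. ✗
v: successors {s}; Box (not p -> q) there: s:F. ✗
w: successors {t, v, w, x}; Box (not p -> q) there: t:F, v:T, w:F, x:F. ✓
x: successors {u, w, x, y}; Box (not p -> q) there: u:F, w:F, x:F, y:T. ✓
y: successors {x, y}; Box (not p -> q) there: x:F, y:T. ✓
z: successors {t}; Box (not p -> q) there: t:F. ✗
Satisfying worlds: {s, t, w, x, y}.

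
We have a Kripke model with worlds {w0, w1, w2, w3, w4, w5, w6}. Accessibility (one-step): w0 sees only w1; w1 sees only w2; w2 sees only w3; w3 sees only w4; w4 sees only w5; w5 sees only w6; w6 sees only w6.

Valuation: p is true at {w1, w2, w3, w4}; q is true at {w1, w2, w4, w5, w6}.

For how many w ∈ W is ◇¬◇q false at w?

w0: successors {w1}; ¬◇q there: w1:F. ✗
w1: successors {w2}; ¬◇q there: w2:T. ✓
w2: successors {w3}; ¬◇q there: w3:F. ✗
w3: successors {w4}; ¬◇q there: w4:F. ✗
w4: successors {w5}; ¬◇q there: w5:F. ✗
w5: successors {w6}; ¬◇q there: w6:F. ✗
w6: successors {w6}; ¬◇q there: w6:F. ✗
Satisfying worlds: {w1}.
So ◇¬◇q fails at the other 6 worlds.

6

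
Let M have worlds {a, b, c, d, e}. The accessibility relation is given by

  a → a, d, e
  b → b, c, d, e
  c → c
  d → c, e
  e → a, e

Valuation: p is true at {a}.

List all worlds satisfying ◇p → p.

{a, b, c, d}

a: ◇p is T, p is T. ✓
b: ◇p is F, p is F. ✓
c: ◇p is F, p is F. ✓
d: ◇p is F, p is F. ✓
e: ◇p is T, p is F. ✗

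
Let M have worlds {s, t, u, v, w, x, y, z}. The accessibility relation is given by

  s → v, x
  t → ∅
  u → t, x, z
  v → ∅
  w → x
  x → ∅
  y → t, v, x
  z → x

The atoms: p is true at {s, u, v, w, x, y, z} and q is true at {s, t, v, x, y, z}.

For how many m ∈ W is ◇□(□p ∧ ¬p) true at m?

5

s: successors {v, x}; □(□p ∧ ¬p) there: v:T, x:T. ✓
t: no successors, so ◇□(□p ∧ ¬p) fails. ✗
u: successors {t, x, z}; □(□p ∧ ¬p) there: t:T, x:T, z:F. ✓
v: no successors, so ◇□(□p ∧ ¬p) fails. ✗
w: successors {x}; □(□p ∧ ¬p) there: x:T. ✓
x: no successors, so ◇□(□p ∧ ¬p) fails. ✗
y: successors {t, v, x}; □(□p ∧ ¬p) there: t:T, v:T, x:T. ✓
z: successors {x}; □(□p ∧ ¬p) there: x:T. ✓
Satisfying worlds: {s, u, w, y, z}.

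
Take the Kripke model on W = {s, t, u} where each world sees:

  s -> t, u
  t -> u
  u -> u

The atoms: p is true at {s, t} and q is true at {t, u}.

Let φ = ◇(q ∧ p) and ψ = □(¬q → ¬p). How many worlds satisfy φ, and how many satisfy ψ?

For ◇(q ∧ p):
s: successors {t, u}; q ∧ p there: t:T, u:F. ✓
t: successors {u}; q ∧ p there: u:F. ✗
u: successors {u}; q ∧ p there: u:F. ✗
— 1 world.
For □(¬q → ¬p):
s: successors {t, u}; ¬q → ¬p there: t:T, u:T. ✓
t: successors {u}; ¬q → ¬p there: u:T. ✓
u: successors {u}; ¬q → ¬p there: u:T. ✓
— 3 worlds.

1 and 3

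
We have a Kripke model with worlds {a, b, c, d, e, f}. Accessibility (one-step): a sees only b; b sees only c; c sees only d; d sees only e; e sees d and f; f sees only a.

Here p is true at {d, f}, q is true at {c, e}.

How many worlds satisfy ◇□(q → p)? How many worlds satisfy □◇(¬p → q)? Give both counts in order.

4 and 4

For ◇□(q → p):
a: successors {b}; □(q → p) there: b:F. ✗
b: successors {c}; □(q → p) there: c:T. ✓
c: successors {d}; □(q → p) there: d:F. ✗
d: successors {e}; □(q → p) there: e:T. ✓
e: successors {d, f}; □(q → p) there: d:F, f:T. ✓
f: successors {a}; □(q → p) there: a:T. ✓
— 4 worlds.
For □◇(¬p → q):
a: successors {b}; ◇(¬p → q) there: b:T. ✓
b: successors {c}; ◇(¬p → q) there: c:T. ✓
c: successors {d}; ◇(¬p → q) there: d:T. ✓
d: successors {e}; ◇(¬p → q) there: e:T. ✓
e: successors {d, f}; ◇(¬p → q) there: d:T, f:F. ✗
f: successors {a}; ◇(¬p → q) there: a:F. ✗
— 4 worlds.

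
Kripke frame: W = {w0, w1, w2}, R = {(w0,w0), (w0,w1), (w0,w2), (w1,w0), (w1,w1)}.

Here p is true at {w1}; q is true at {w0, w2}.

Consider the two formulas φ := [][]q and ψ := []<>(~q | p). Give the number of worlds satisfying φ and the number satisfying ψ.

1 and 2

For [][]q:
w0: successors {w0, w1, w2}; []q there: w0:F, w1:F, w2:T. ✗
w1: successors {w0, w1}; []q there: w0:F, w1:F. ✗
w2: no successors, so [][]q holds vacuously. ✓
— 1 world.
For []<>(~q | p):
w0: successors {w0, w1, w2}; <>(~q | p) there: w0:T, w1:T, w2:F. ✗
w1: successors {w0, w1}; <>(~q | p) there: w0:T, w1:T. ✓
w2: no successors, so []<>(~q | p) holds vacuously. ✓
— 2 worlds.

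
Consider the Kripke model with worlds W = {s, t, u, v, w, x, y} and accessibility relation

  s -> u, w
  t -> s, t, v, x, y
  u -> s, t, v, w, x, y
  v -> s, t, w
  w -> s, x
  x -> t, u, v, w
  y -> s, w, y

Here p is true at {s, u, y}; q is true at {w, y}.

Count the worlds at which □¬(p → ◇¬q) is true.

0

s: successors {u, w}; ¬(p → ◇¬q) there: u:F, w:F. ✗
t: successors {s, t, v, x, y}; ¬(p → ◇¬q) there: s:F, t:F, v:F, x:F, y:F. ✗
u: successors {s, t, v, w, x, y}; ¬(p → ◇¬q) there: s:F, t:F, v:F, w:F, x:F, y:F. ✗
v: successors {s, t, w}; ¬(p → ◇¬q) there: s:F, t:F, w:F. ✗
w: successors {s, x}; ¬(p → ◇¬q) there: s:F, x:F. ✗
x: successors {t, u, v, w}; ¬(p → ◇¬q) there: t:F, u:F, v:F, w:F. ✗
y: successors {s, w, y}; ¬(p → ◇¬q) there: s:F, w:F, y:F. ✗
Satisfying worlds: ∅.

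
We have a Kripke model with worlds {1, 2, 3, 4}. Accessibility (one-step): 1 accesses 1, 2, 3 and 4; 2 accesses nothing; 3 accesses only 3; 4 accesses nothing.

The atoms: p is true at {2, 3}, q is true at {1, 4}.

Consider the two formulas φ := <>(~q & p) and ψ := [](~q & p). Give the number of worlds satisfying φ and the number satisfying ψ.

2 and 3

For <>(~q & p):
1: successors {1, 2, 3, 4}; ~q & p there: 1:F, 2:T, 3:T, 4:F. ✓
2: no successors, so <>(~q & p) fails. ✗
3: successors {3}; ~q & p there: 3:T. ✓
4: no successors, so <>(~q & p) fails. ✗
— 2 worlds.
For [](~q & p):
1: successors {1, 2, 3, 4}; ~q & p there: 1:F, 2:T, 3:T, 4:F. ✗
2: no successors, so [](~q & p) holds vacuously. ✓
3: successors {3}; ~q & p there: 3:T. ✓
4: no successors, so [](~q & p) holds vacuously. ✓
— 3 worlds.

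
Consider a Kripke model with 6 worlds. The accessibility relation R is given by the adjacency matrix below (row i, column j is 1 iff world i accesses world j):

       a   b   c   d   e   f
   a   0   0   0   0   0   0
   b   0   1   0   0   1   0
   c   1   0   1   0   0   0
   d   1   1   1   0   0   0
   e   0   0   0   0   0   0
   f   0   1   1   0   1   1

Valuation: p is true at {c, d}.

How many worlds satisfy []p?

a: no successors, so []p holds vacuously. ✓
b: successors {b, e}; p there: b:F, e:F. ✗
c: successors {a, c}; p there: a:F, c:T. ✗
d: successors {a, b, c}; p there: a:F, b:F, c:T. ✗
e: no successors, so []p holds vacuously. ✓
f: successors {b, c, e, f}; p there: b:F, c:T, e:F, f:F. ✗
Satisfying worlds: {a, e}.

2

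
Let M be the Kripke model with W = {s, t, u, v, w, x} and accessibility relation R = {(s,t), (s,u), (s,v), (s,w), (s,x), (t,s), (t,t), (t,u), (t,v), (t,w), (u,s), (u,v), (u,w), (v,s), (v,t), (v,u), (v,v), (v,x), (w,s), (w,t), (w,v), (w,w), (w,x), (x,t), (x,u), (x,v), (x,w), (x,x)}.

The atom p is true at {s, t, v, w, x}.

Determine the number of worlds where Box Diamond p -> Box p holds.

s: Box Diamond p is T, Box p is F. ✗
t: Box Diamond p is T, Box p is F. ✗
u: Box Diamond p is T, Box p is T. ✓
v: Box Diamond p is T, Box p is F. ✗
w: Box Diamond p is T, Box p is T. ✓
x: Box Diamond p is T, Box p is F. ✗
Satisfying worlds: {u, w}.

2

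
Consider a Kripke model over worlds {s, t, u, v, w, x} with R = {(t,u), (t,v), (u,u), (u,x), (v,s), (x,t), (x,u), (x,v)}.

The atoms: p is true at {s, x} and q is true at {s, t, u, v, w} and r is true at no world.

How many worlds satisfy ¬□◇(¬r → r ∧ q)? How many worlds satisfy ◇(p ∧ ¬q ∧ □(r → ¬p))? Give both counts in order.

For ¬□◇(¬r → r ∧ q):
s: □◇(¬r → r ∧ q) is T. ✗
t: □◇(¬r → r ∧ q) is F. ✓
u: □◇(¬r → r ∧ q) is F. ✓
v: □◇(¬r → r ∧ q) is F. ✓
w: □◇(¬r → r ∧ q) is T. ✗
x: □◇(¬r → r ∧ q) is F. ✓
— 4 worlds.
For ◇(p ∧ ¬q ∧ □(r → ¬p)):
s: no successors, so ◇(p ∧ ¬q ∧ □(r → ¬p)) fails. ✗
t: successors {u, v}; p ∧ ¬q ∧ □(r → ¬p) there: u:F, v:F. ✗
u: successors {u, x}; p ∧ ¬q ∧ □(r → ¬p) there: u:F, x:T. ✓
v: successors {s}; p ∧ ¬q ∧ □(r → ¬p) there: s:F. ✗
w: no successors, so ◇(p ∧ ¬q ∧ □(r → ¬p)) fails. ✗
x: successors {t, u, v}; p ∧ ¬q ∧ □(r → ¬p) there: t:F, u:F, v:F. ✗
— 1 world.

4 and 1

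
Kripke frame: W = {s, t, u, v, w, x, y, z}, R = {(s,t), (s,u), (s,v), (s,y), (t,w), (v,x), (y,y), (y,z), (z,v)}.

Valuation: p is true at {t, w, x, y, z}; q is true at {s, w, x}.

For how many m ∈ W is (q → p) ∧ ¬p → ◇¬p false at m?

2

s: (q → p) ∧ ¬p is F, ◇¬p is T. ✓
t: (q → p) ∧ ¬p is F, ◇¬p is F. ✓
u: (q → p) ∧ ¬p is T, ◇¬p is F. ✗
v: (q → p) ∧ ¬p is T, ◇¬p is F. ✗
w: (q → p) ∧ ¬p is F, ◇¬p is F. ✓
x: (q → p) ∧ ¬p is F, ◇¬p is F. ✓
y: (q → p) ∧ ¬p is F, ◇¬p is F. ✓
z: (q → p) ∧ ¬p is F, ◇¬p is T. ✓
Satisfying worlds: {s, t, w, x, y, z}.
So (q → p) ∧ ¬p → ◇¬p fails at the other 2 worlds.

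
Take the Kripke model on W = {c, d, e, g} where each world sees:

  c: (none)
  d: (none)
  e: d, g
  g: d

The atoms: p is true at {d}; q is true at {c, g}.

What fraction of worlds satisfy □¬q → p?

1/2

c: □¬q is T, p is F. ✗
d: □¬q is T, p is T. ✓
e: □¬q is F, p is F. ✓
g: □¬q is T, p is F. ✗
That's 2 of 4 worlds, so 2/4 = 1/2.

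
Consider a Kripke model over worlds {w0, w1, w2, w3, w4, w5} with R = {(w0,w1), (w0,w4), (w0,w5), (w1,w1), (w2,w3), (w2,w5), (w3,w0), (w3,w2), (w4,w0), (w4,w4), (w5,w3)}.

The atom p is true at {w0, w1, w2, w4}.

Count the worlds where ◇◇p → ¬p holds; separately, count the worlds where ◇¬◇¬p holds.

2 and 5

For ◇◇p → ¬p:
w0: ◇◇p is T, ¬p is F. ✗
w1: ◇◇p is T, ¬p is F. ✗
w2: ◇◇p is T, ¬p is F. ✗
w3: ◇◇p is T, ¬p is T. ✓
w4: ◇◇p is T, ¬p is F. ✗
w5: ◇◇p is T, ¬p is T. ✓
— 2 worlds.
For ◇¬◇¬p:
w0: successors {w1, w4, w5}; ¬◇¬p there: w1:T, w4:T, w5:F. ✓
w1: successors {w1}; ¬◇¬p there: w1:T. ✓
w2: successors {w3, w5}; ¬◇¬p there: w3:T, w5:F. ✓
w3: successors {w0, w2}; ¬◇¬p there: w0:F, w2:F. ✗
w4: successors {w0, w4}; ¬◇¬p there: w0:F, w4:T. ✓
w5: successors {w3}; ¬◇¬p there: w3:T. ✓
— 5 worlds.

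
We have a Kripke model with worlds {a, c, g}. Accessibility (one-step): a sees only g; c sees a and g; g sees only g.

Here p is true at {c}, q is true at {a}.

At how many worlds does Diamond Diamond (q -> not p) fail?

a: successors {g}; Diamond (q -> not p) there: g:T. ✓
c: successors {a, g}; Diamond (q -> not p) there: a:T, g:T. ✓
g: successors {g}; Diamond (q -> not p) there: g:T. ✓
Satisfying worlds: {a, c, g}.
So Diamond Diamond (q -> not p) fails at the other 0 worlds.

0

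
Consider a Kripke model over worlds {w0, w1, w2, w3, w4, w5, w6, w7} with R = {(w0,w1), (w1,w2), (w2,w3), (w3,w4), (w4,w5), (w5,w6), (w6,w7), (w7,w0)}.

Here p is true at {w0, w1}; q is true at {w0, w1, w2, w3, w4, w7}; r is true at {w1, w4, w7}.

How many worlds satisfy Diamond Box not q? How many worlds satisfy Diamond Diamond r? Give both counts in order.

2 and 3

For Diamond Box not q:
w0: successors {w1}; Box not q there: w1:F. ✗
w1: successors {w2}; Box not q there: w2:F. ✗
w2: successors {w3}; Box not q there: w3:F. ✗
w3: successors {w4}; Box not q there: w4:T. ✓
w4: successors {w5}; Box not q there: w5:T. ✓
w5: successors {w6}; Box not q there: w6:F. ✗
w6: successors {w7}; Box not q there: w7:F. ✗
w7: successors {w0}; Box not q there: w0:F. ✗
— 2 worlds.
For Diamond Diamond r:
w0: successors {w1}; Diamond r there: w1:F. ✗
w1: successors {w2}; Diamond r there: w2:F. ✗
w2: successors {w3}; Diamond r there: w3:T. ✓
w3: successors {w4}; Diamond r there: w4:F. ✗
w4: successors {w5}; Diamond r there: w5:F. ✗
w5: successors {w6}; Diamond r there: w6:T. ✓
w6: successors {w7}; Diamond r there: w7:F. ✗
w7: successors {w0}; Diamond r there: w0:T. ✓
— 3 worlds.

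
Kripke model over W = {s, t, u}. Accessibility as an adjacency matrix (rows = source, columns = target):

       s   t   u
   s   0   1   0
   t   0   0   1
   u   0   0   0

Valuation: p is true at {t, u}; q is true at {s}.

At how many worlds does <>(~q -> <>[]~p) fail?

2

s: successors {t}; ~q -> <>[]~p there: t:T. ✓
t: successors {u}; ~q -> <>[]~p there: u:F. ✗
u: no successors, so <>(~q -> <>[]~p) fails. ✗
Satisfying worlds: {s}.
So <>(~q -> <>[]~p) fails at the other 2 worlds.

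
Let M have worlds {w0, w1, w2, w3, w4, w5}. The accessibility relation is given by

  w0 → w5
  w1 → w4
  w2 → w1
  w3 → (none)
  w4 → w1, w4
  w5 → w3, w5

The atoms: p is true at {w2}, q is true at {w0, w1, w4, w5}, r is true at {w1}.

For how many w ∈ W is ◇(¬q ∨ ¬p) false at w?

w0: successors {w5}; ¬q ∨ ¬p there: w5:T. ✓
w1: successors {w4}; ¬q ∨ ¬p there: w4:T. ✓
w2: successors {w1}; ¬q ∨ ¬p there: w1:T. ✓
w3: no successors, so ◇(¬q ∨ ¬p) fails. ✗
w4: successors {w1, w4}; ¬q ∨ ¬p there: w1:T, w4:T. ✓
w5: successors {w3, w5}; ¬q ∨ ¬p there: w3:T, w5:T. ✓
Satisfying worlds: {w0, w1, w2, w4, w5}.
So ◇(¬q ∨ ¬p) fails at the other 1 world.

1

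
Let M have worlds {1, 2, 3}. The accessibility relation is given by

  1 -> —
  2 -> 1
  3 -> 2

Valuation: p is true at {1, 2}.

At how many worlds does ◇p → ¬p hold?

1: ◇p is F, ¬p is F. ✓
2: ◇p is T, ¬p is F. ✗
3: ◇p is T, ¬p is T. ✓
Satisfying worlds: {1, 3}.

2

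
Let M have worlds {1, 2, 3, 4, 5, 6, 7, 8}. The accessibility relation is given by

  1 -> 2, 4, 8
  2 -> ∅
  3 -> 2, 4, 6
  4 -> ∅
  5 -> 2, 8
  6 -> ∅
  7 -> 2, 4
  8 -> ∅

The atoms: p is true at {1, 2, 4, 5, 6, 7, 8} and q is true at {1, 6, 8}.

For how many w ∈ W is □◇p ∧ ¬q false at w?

1: □◇p is F, ¬q is F. ✗
2: □◇p is T, ¬q is T. ✓
3: □◇p is F, ¬q is T. ✗
4: □◇p is T, ¬q is T. ✓
5: □◇p is F, ¬q is T. ✗
6: □◇p is T, ¬q is F. ✗
7: □◇p is F, ¬q is T. ✗
8: □◇p is T, ¬q is F. ✗
Satisfying worlds: {2, 4}.
So □◇p ∧ ¬q fails at the other 6 worlds.

6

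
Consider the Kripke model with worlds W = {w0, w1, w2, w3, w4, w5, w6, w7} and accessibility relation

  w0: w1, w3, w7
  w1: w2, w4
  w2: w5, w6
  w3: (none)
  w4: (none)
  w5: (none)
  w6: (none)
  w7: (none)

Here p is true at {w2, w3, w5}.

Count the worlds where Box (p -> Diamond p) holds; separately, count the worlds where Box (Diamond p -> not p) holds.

6 and 7

For Box (p -> Diamond p):
w0: successors {w1, w3, w7}; p -> Diamond p there: w1:T, w3:F, w7:T. ✗
w1: successors {w2, w4}; p -> Diamond p there: w2:T, w4:T. ✓
w2: successors {w5, w6}; p -> Diamond p there: w5:F, w6:T. ✗
w3: no successors, so Box (p -> Diamond p) holds vacuously. ✓
w4: no successors, so Box (p -> Diamond p) holds vacuously. ✓
w5: no successors, so Box (p -> Diamond p) holds vacuously. ✓
w6: no successors, so Box (p -> Diamond p) holds vacuously. ✓
w7: no successors, so Box (p -> Diamond p) holds vacuously. ✓
— 6 worlds.
For Box (Diamond p -> not p):
w0: successors {w1, w3, w7}; Diamond p -> not p there: w1:T, w3:T, w7:T. ✓
w1: successors {w2, w4}; Diamond p -> not p there: w2:F, w4:T. ✗
w2: successors {w5, w6}; Diamond p -> not p there: w5:T, w6:T. ✓
w3: no successors, so Box (Diamond p -> not p) holds vacuously. ✓
w4: no successors, so Box (Diamond p -> not p) holds vacuously. ✓
w5: no successors, so Box (Diamond p -> not p) holds vacuously. ✓
w6: no successors, so Box (Diamond p -> not p) holds vacuously. ✓
w7: no successors, so Box (Diamond p -> not p) holds vacuously. ✓
— 7 worlds.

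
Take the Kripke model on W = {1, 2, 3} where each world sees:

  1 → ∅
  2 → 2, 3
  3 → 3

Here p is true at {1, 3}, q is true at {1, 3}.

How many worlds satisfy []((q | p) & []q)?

1: no successors, so []((q | p) & []q) holds vacuously. ✓
2: successors {2, 3}; (q | p) & []q there: 2:F, 3:T. ✗
3: successors {3}; (q | p) & []q there: 3:T. ✓
Satisfying worlds: {1, 3}.

2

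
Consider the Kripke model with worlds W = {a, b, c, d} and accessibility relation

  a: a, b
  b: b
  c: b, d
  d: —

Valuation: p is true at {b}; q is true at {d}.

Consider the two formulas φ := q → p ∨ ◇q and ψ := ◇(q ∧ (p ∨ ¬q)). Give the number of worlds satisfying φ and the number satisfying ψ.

For q → p ∨ ◇q:
a: q is F, p ∨ ◇q is F. ✓
b: q is F, p ∨ ◇q is T. ✓
c: q is F, p ∨ ◇q is T. ✓
d: q is T, p ∨ ◇q is F. ✗
— 3 worlds.
For ◇(q ∧ (p ∨ ¬q)):
a: successors {a, b}; q ∧ (p ∨ ¬q) there: a:F, b:F. ✗
b: successors {b}; q ∧ (p ∨ ¬q) there: b:F. ✗
c: successors {b, d}; q ∧ (p ∨ ¬q) there: b:F, d:F. ✗
d: no successors, so ◇(q ∧ (p ∨ ¬q)) fails. ✗
— 0 worlds.

3 and 0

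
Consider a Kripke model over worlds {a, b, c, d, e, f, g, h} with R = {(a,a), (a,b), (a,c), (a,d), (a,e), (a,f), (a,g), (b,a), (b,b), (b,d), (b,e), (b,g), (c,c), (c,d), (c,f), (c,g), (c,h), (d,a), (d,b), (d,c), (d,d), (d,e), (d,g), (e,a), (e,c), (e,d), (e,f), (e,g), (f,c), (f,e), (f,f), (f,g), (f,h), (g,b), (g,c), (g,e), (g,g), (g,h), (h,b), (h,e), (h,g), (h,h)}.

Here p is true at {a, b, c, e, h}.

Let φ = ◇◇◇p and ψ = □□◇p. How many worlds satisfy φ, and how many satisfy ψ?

For ◇◇◇p:
a: successors {a, b, c, d, e, f, g}; ◇◇p there: a:T, b:T, c:T, d:T, e:T, f:T, g:T. ✓
b: successors {a, b, d, e, g}; ◇◇p there: a:T, b:T, d:T, e:T, g:T. ✓
c: successors {c, d, f, g, h}; ◇◇p there: c:T, d:T, f:T, g:T, h:T. ✓
d: successors {a, b, c, d, e, g}; ◇◇p there: a:T, b:T, c:T, d:T, e:T, g:T. ✓
e: successors {a, c, d, f, g}; ◇◇p there: a:T, c:T, d:T, f:T, g:T. ✓
f: successors {c, e, f, g, h}; ◇◇p there: c:T, e:T, f:T, g:T, h:T. ✓
g: successors {b, c, e, g, h}; ◇◇p there: b:T, c:T, e:T, g:T, h:T. ✓
h: successors {b, e, g, h}; ◇◇p there: b:T, e:T, g:T, h:T. ✓
— 8 worlds.
For □□◇p:
a: successors {a, b, c, d, e, f, g}; □◇p there: a:T, b:T, c:T, d:T, e:T, f:T, g:T. ✓
b: successors {a, b, d, e, g}; □◇p there: a:T, b:T, d:T, e:T, g:T. ✓
c: successors {c, d, f, g, h}; □◇p there: c:T, d:T, f:T, g:T, h:T. ✓
d: successors {a, b, c, d, e, g}; □◇p there: a:T, b:T, c:T, d:T, e:T, g:T. ✓
e: successors {a, c, d, f, g}; □◇p there: a:T, c:T, d:T, f:T, g:T. ✓
f: successors {c, e, f, g, h}; □◇p there: c:T, e:T, f:T, g:T, h:T. ✓
g: successors {b, c, e, g, h}; □◇p there: b:T, c:T, e:T, g:T, h:T. ✓
h: successors {b, e, g, h}; □◇p there: b:T, e:T, g:T, h:T. ✓
— 8 worlds.

8 and 8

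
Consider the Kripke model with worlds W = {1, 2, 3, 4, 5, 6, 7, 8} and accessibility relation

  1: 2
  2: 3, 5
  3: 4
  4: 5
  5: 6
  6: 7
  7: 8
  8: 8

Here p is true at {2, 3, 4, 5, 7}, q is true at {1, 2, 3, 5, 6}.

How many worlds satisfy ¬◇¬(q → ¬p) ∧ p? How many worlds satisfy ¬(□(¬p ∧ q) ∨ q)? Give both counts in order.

3 and 3

For ¬◇¬(q → ¬p) ∧ p:
1: ¬◇¬(q → ¬p) is F, p is F. ✗
2: ¬◇¬(q → ¬p) is F, p is T. ✗
3: ¬◇¬(q → ¬p) is T, p is T. ✓
4: ¬◇¬(q → ¬p) is F, p is T. ✗
5: ¬◇¬(q → ¬p) is T, p is T. ✓
6: ¬◇¬(q → ¬p) is T, p is F. ✗
7: ¬◇¬(q → ¬p) is T, p is T. ✓
8: ¬◇¬(q → ¬p) is T, p is F. ✗
— 3 worlds.
For ¬(□(¬p ∧ q) ∨ q):
1: □(¬p ∧ q) ∨ q is T. ✗
2: □(¬p ∧ q) ∨ q is T. ✗
3: □(¬p ∧ q) ∨ q is T. ✗
4: □(¬p ∧ q) ∨ q is F. ✓
5: □(¬p ∧ q) ∨ q is T. ✗
6: □(¬p ∧ q) ∨ q is T. ✗
7: □(¬p ∧ q) ∨ q is F. ✓
8: □(¬p ∧ q) ∨ q is F. ✓
— 3 worlds.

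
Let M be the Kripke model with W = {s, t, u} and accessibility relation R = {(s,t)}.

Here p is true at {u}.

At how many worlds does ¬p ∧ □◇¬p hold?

s: ¬p is T, □◇¬p is F. ✗
t: ¬p is T, □◇¬p is T. ✓
u: ¬p is F, □◇¬p is T. ✗
Satisfying worlds: {t}.

1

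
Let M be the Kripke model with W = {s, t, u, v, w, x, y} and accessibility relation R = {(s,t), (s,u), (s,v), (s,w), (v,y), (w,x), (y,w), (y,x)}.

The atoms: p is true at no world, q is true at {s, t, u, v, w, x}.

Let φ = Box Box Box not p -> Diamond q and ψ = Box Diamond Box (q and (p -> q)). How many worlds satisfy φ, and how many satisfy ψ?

3 and 4

For Box Box Box not p -> Diamond q:
s: Box Box Box not p is T, Diamond q is T. ✓
t: Box Box Box not p is T, Diamond q is F. ✗
u: Box Box Box not p is T, Diamond q is F. ✗
v: Box Box Box not p is T, Diamond q is F. ✗
w: Box Box Box not p is T, Diamond q is T. ✓
x: Box Box Box not p is T, Diamond q is F. ✗
y: Box Box Box not p is T, Diamond q is T. ✓
— 3 worlds.
For Box Diamond Box (q and (p -> q)):
s: successors {t, u, v, w}; Diamond Box (q and (p -> q)) there: t:F, u:F, v:T, w:T. ✗
t: no successors, so Box Diamond Box (q and (p -> q)) holds vacuously. ✓
u: no successors, so Box Diamond Box (q and (p -> q)) holds vacuously. ✓
v: successors {y}; Diamond Box (q and (p -> q)) there: y:T. ✓
w: successors {x}; Diamond Box (q and (p -> q)) there: x:F. ✗
x: no successors, so Box Diamond Box (q and (p -> q)) holds vacuously. ✓
y: successors {w, x}; Diamond Box (q and (p -> q)) there: w:T, x:F. ✗
— 4 worlds.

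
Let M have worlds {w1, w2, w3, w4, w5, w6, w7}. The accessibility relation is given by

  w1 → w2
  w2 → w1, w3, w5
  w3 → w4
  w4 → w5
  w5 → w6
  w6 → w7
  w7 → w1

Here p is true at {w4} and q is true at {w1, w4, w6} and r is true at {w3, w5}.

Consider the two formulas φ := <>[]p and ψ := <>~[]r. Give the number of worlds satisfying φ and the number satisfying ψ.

1 and 6

For <>[]p:
w1: successors {w2}; []p there: w2:F. ✗
w2: successors {w1, w3, w5}; []p there: w1:F, w3:T, w5:F. ✓
w3: successors {w4}; []p there: w4:F. ✗
w4: successors {w5}; []p there: w5:F. ✗
w5: successors {w6}; []p there: w6:F. ✗
w6: successors {w7}; []p there: w7:F. ✗
w7: successors {w1}; []p there: w1:F. ✗
— 1 world.
For <>~[]r:
w1: successors {w2}; ~[]r there: w2:T. ✓
w2: successors {w1, w3, w5}; ~[]r there: w1:T, w3:T, w5:T. ✓
w3: successors {w4}; ~[]r there: w4:F. ✗
w4: successors {w5}; ~[]r there: w5:T. ✓
w5: successors {w6}; ~[]r there: w6:T. ✓
w6: successors {w7}; ~[]r there: w7:T. ✓
w7: successors {w1}; ~[]r there: w1:T. ✓
— 6 worlds.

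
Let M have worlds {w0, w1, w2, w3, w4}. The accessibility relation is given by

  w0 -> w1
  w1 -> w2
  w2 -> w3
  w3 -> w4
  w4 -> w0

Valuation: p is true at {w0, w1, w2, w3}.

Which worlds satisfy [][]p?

w0: successors {w1}; []p there: w1:T. ✓
w1: successors {w2}; []p there: w2:T. ✓
w2: successors {w3}; []p there: w3:F. ✗
w3: successors {w4}; []p there: w4:T. ✓
w4: successors {w0}; []p there: w0:T. ✓

{w0, w1, w3, w4}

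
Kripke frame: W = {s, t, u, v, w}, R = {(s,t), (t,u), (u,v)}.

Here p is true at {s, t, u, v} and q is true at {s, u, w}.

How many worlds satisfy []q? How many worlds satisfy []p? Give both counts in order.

For []q:
s: successors {t}; q there: t:F. ✗
t: successors {u}; q there: u:T. ✓
u: successors {v}; q there: v:F. ✗
v: no successors, so []q holds vacuously. ✓
w: no successors, so []q holds vacuously. ✓
— 3 worlds.
For []p:
s: successors {t}; p there: t:T. ✓
t: successors {u}; p there: u:T. ✓
u: successors {v}; p there: v:T. ✓
v: no successors, so []p holds vacuously. ✓
w: no successors, so []p holds vacuously. ✓
— 5 worlds.

3 and 5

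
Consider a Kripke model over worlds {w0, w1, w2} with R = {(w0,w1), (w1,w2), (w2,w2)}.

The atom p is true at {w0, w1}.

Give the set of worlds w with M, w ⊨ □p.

{w0}

w0: successors {w1}; p there: w1:T. ✓
w1: successors {w2}; p there: w2:F. ✗
w2: successors {w2}; p there: w2:F. ✗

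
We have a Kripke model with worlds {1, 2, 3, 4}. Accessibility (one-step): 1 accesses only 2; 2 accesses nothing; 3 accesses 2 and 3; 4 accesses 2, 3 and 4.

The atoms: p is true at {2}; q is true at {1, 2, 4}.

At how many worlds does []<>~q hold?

1: successors {2}; <>~q there: 2:F. ✗
2: no successors, so []<>~q holds vacuously. ✓
3: successors {2, 3}; <>~q there: 2:F, 3:T. ✗
4: successors {2, 3, 4}; <>~q there: 2:F, 3:T, 4:T. ✗
Satisfying worlds: {2}.

1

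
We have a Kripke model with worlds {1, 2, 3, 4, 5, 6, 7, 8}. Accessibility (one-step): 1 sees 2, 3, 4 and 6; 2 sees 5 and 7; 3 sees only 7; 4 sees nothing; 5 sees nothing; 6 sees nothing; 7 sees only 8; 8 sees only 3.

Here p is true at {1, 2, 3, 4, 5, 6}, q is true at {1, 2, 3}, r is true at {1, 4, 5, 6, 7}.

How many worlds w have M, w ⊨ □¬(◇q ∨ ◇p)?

1: successors {2, 3, 4, 6}; ¬(◇q ∨ ◇p) there: 2:F, 3:T, 4:T, 6:T. ✗
2: successors {5, 7}; ¬(◇q ∨ ◇p) there: 5:T, 7:T. ✓
3: successors {7}; ¬(◇q ∨ ◇p) there: 7:T. ✓
4: no successors, so □¬(◇q ∨ ◇p) holds vacuously. ✓
5: no successors, so □¬(◇q ∨ ◇p) holds vacuously. ✓
6: no successors, so □¬(◇q ∨ ◇p) holds vacuously. ✓
7: successors {8}; ¬(◇q ∨ ◇p) there: 8:F. ✗
8: successors {3}; ¬(◇q ∨ ◇p) there: 3:T. ✓
Satisfying worlds: {2, 3, 4, 5, 6, 8}.

6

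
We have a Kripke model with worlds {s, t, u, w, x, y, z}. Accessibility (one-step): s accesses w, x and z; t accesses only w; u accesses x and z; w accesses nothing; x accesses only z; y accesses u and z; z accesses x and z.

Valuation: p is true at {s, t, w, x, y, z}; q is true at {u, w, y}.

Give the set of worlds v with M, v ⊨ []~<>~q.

s: successors {w, x, z}; ~<>~q there: w:T, x:F, z:F. ✗
t: successors {w}; ~<>~q there: w:T. ✓
u: successors {x, z}; ~<>~q there: x:F, z:F. ✗
w: no successors, so []~<>~q holds vacuously. ✓
x: successors {z}; ~<>~q there: z:F. ✗
y: successors {u, z}; ~<>~q there: u:F, z:F. ✗
z: successors {x, z}; ~<>~q there: x:F, z:F. ✗

{t, w}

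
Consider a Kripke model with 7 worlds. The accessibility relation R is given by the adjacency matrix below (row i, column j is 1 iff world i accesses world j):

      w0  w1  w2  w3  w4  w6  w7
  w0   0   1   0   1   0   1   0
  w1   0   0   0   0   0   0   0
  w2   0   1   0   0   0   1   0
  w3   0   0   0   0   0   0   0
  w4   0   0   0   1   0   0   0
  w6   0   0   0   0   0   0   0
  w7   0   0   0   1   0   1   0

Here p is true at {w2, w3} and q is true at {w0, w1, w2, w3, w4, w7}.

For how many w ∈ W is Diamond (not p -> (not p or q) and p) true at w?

3

w0: successors {w1, w3, w6}; not p -> (not p or q) and p there: w1:F, w3:T, w6:F. ✓
w1: no successors, so Diamond (not p -> (not p or q) and p) fails. ✗
w2: successors {w1, w6}; not p -> (not p or q) and p there: w1:F, w6:F. ✗
w3: no successors, so Diamond (not p -> (not p or q) and p) fails. ✗
w4: successors {w3}; not p -> (not p or q) and p there: w3:T. ✓
w6: no successors, so Diamond (not p -> (not p or q) and p) fails. ✗
w7: successors {w3, w6}; not p -> (not p or q) and p there: w3:T, w6:F. ✓
Satisfying worlds: {w0, w4, w7}.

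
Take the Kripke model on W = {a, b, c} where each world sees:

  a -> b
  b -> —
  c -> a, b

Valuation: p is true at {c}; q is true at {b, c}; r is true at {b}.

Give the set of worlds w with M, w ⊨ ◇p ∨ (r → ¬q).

a: ◇p is F, r → ¬q is T. ✓
b: ◇p is F, r → ¬q is F. ✗
c: ◇p is F, r → ¬q is T. ✓

{a, c}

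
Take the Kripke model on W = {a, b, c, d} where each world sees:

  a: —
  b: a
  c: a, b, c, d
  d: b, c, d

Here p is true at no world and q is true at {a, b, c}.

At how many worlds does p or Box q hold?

2

a: p is F, Box q is T. ✓
b: p is F, Box q is T. ✓
c: p is F, Box q is F. ✗
d: p is F, Box q is F. ✗
Satisfying worlds: {a, b}.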